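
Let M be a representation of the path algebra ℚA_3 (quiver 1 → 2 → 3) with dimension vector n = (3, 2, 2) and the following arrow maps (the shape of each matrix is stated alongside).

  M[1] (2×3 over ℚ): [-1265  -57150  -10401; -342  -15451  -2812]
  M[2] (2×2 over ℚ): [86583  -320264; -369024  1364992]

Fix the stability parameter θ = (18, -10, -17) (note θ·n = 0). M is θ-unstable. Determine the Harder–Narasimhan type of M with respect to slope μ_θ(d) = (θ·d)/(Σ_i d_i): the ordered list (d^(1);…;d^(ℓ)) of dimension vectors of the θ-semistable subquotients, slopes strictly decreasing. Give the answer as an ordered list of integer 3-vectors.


Barcode: M ≅ I[1,1], I[1,2], I[1,3], I[3,3]. HN layers by μ_θ (4 steps, strictly decreasing):
  μ^(1)=18; μ^(2)=4; μ^(3)=-3; μ^(4)=-17

((1, 0, 0); (1, 1, 0); (1, 1, 1); (0, 0, 1))


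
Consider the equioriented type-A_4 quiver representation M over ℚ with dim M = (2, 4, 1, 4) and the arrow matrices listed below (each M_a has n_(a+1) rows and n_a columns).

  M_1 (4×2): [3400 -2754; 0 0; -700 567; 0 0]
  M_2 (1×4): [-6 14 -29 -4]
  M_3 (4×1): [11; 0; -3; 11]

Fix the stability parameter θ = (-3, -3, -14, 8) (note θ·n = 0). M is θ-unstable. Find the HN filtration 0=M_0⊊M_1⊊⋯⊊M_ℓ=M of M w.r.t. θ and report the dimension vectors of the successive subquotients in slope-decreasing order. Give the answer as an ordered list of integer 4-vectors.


Barcode: M ≅ I[1,1], I[1,4], I[2,2]^3, I[4,4]^3. HN layers by μ_θ (3 steps, strictly decreasing):
  μ^(1)=8; μ^(2)=-3; μ^(3)=-20/3

((0, 0, 0, 4); (1, 3, 0, 0); (1, 1, 1, 0))


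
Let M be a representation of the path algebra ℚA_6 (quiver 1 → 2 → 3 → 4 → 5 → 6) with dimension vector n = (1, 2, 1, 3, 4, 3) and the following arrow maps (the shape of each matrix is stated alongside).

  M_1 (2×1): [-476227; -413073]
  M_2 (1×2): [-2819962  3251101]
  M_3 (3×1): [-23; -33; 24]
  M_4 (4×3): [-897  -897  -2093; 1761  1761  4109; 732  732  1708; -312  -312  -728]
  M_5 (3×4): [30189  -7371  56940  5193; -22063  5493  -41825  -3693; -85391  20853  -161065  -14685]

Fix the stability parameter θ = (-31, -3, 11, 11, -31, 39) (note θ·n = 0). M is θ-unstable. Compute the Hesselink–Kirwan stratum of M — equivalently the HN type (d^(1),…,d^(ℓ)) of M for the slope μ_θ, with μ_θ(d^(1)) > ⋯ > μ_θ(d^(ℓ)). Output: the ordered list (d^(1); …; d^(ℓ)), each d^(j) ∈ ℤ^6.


Barcode: M ≅ I[1,4], I[2,2], I[4,4], I[4,5], I[5,5], I[5,6]^2, I[6,6]. HN layers by μ_θ (5 steps, strictly decreasing):
  μ^(1)=39; μ^(2)=11; μ^(3)=-3; μ^(4)=-10; μ^(5)=-31

((0, 0, 0, 0, 0, 3); (0, 0, 1, 2, 0, 0); (0, 2, 0, 0, 0, 0); (0, 0, 0, 1, 1, 0); (1, 0, 0, 0, 3, 0))


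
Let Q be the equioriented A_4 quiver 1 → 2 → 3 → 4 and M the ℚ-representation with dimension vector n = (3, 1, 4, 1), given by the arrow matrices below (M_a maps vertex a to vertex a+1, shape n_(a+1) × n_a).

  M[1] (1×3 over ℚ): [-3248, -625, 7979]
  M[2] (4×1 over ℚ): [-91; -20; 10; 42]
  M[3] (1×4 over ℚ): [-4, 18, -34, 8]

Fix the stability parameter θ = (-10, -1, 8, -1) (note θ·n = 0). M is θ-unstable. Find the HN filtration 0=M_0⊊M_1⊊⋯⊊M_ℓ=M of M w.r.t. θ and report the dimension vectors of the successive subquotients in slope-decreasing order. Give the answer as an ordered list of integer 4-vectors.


Via rank(M_{q-1}∘⋯∘M_p): M ≅ I[1,1]^2, I[1,3], I[3,3]^2, I[3,4].
μ_θ-semistable layers: μ^(1)=8; μ^(2)=7/2; μ^(3)=-1; μ^(4)=-10

((0, 0, 3, 0); (0, 0, 1, 1); (0, 1, 0, 0); (3, 0, 0, 0))


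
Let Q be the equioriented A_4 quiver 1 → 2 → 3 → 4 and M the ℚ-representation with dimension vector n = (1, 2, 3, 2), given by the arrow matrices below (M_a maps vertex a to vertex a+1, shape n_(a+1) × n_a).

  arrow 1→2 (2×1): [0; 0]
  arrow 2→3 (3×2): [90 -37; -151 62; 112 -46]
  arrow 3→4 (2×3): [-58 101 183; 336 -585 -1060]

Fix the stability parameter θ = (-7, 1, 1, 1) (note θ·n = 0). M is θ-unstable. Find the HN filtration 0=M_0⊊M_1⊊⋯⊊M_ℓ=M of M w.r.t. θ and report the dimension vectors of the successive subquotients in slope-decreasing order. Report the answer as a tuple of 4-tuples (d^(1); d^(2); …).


Via rank(M_{q-1}∘⋯∘M_p): M ≅ I[1,1], I[2,3], I[2,4], I[3,4].
μ_θ-semistable layers: μ^(1)=1; μ^(2)=-7

((0, 2, 3, 2); (1, 0, 0, 0))


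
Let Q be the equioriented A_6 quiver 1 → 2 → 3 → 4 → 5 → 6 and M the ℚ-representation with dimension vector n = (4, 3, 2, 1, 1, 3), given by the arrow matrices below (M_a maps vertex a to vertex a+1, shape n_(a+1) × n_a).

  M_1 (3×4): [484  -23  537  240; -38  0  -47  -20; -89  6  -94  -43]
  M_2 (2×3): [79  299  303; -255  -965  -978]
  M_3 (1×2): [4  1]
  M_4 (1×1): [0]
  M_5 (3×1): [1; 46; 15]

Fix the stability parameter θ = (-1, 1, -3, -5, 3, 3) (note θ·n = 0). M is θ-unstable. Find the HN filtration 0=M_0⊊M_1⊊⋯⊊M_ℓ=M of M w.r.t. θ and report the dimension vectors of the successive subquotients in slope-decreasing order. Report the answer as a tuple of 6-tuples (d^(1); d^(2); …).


Via rank(M_{q-1}∘⋯∘M_p): M ≅ I[1,1], I[1,2], I[1,3], I[1,4], I[5,6], I[6,6]^2.
μ_θ-semistable layers: μ^(1)=3; μ^(2)=1; μ^(3)=-1; μ^(4)=-2

((0, 0, 0, 0, 1, 3); (0, 1, 0, 0, 0, 0); (3, 1, 1, 0, 0, 0); (1, 1, 1, 1, 0, 0))


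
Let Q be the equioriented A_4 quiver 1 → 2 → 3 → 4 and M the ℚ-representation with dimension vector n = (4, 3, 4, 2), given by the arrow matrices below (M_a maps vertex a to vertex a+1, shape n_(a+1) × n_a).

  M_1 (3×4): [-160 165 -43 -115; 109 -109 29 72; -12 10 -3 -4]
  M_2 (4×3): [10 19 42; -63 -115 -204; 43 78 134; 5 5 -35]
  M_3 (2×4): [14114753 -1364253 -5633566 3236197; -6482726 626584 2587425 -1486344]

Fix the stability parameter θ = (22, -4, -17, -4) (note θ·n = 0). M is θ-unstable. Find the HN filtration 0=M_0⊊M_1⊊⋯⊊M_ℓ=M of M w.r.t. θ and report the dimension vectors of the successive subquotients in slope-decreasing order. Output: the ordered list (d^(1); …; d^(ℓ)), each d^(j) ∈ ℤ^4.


Barcode: M ≅ I[1,1], I[1,3], I[1,4]^2, I[3,3]. HN layers by μ_θ (4 steps, strictly decreasing):
  μ^(1)=22; μ^(2)=1/3; μ^(3)=-3/4; μ^(4)=-17

((1, 0, 0, 0); (1, 1, 1, 0); (2, 2, 2, 2); (0, 0, 1, 0))


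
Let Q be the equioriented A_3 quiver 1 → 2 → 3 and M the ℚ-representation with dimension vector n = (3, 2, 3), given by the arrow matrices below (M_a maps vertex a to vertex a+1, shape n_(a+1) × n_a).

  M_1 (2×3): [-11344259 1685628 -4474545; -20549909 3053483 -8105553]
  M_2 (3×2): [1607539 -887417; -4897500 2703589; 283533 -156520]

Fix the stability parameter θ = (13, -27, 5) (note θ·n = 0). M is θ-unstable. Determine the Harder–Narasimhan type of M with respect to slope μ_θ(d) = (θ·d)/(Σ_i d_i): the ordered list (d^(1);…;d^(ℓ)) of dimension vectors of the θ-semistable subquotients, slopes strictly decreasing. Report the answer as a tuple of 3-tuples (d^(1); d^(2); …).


Via rank(M_{q-1}∘⋯∘M_p): M ≅ I[1,1], I[1,3]^2, I[3,3].
μ_θ-semistable layers: μ^(1)=13; μ^(2)=5; μ^(3)=-7

((1, 0, 0); (0, 0, 3); (2, 2, 0))


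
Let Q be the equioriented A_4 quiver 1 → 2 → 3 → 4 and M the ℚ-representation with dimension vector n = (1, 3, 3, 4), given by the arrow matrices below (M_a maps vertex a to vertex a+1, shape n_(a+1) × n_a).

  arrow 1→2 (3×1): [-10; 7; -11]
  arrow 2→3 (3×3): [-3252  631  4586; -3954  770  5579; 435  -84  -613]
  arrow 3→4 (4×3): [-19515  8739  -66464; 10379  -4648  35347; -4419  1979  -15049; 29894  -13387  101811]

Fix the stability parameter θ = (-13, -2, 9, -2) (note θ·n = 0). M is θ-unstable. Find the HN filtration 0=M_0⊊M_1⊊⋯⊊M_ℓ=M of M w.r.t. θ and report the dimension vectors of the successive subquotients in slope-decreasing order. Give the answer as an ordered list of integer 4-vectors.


Barcode: M ≅ I[1,4], I[2,4]^2, I[4,4]. HN layers by μ_θ (3 steps, strictly decreasing):
  μ^(1)=7/2; μ^(2)=-2; μ^(3)=-13

((0, 0, 3, 3); (0, 3, 0, 1); (1, 0, 0, 0))


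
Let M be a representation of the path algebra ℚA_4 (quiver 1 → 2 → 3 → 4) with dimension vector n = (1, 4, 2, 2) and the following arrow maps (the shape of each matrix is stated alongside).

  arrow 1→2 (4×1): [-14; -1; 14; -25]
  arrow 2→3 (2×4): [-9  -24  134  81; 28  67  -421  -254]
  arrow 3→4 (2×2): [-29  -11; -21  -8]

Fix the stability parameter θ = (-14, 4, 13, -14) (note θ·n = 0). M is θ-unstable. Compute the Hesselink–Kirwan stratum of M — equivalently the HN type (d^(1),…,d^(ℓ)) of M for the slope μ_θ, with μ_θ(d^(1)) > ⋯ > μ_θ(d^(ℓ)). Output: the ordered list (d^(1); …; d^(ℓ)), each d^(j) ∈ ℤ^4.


Barcode: M ≅ I[1,4], I[2,2]^2, I[2,4]. HN layers by μ_θ (3 steps, strictly decreasing):
  μ^(1)=4; μ^(2)=1; μ^(3)=-14

((0, 2, 0, 0); (0, 2, 2, 2); (1, 0, 0, 0))


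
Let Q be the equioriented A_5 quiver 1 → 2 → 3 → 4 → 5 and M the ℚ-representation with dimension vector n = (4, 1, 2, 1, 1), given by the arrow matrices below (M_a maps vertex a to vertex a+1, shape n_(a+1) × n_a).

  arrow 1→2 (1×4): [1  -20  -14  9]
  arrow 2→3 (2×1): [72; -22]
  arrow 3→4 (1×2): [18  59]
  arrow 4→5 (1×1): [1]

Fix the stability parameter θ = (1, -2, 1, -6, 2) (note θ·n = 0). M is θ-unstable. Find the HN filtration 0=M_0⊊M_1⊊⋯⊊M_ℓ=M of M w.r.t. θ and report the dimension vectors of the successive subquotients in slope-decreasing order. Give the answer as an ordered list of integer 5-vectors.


Barcode: M ≅ I[1,1]^3, I[1,5], I[3,3]. HN layers by μ_θ (3 steps, strictly decreasing):
  μ^(1)=2; μ^(2)=1; μ^(3)=-3/2

((0, 0, 0, 0, 1); (3, 0, 1, 0, 0); (1, 1, 1, 1, 0))


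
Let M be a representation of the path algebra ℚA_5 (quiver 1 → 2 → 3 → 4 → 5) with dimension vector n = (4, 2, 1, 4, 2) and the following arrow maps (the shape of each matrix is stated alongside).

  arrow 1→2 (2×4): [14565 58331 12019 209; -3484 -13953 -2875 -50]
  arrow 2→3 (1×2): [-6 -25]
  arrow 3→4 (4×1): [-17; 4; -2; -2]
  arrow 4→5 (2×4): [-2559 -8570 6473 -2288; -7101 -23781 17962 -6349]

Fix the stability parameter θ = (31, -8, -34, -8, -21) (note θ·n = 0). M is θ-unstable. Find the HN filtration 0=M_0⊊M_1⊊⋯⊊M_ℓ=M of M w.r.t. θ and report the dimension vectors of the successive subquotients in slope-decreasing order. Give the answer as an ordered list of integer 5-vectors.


Interval decomposition of M: I[1,1]^2, I[1,2], I[1,5], I[4,4]^2, I[4,5].
HN type (ℓ=4): μ^(1)=31; μ^(2)=23/2; μ^(3)=-8; μ^(4)=-29/2

((2, 0, 0, 0, 0); (1, 1, 0, 0, 0); (1, 1, 1, 3, 1); (0, 0, 0, 1, 1))


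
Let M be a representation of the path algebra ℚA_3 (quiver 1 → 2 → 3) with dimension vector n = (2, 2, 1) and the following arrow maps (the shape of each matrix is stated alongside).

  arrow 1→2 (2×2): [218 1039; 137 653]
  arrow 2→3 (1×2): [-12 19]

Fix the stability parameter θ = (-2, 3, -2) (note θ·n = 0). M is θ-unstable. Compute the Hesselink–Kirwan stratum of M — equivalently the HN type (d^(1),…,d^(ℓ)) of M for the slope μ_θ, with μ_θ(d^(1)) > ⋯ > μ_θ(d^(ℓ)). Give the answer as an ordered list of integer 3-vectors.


Interval decomposition of M: I[1,2], I[1,3].
HN type (ℓ=3): μ^(1)=3; μ^(2)=1/2; μ^(3)=-2

((0, 1, 0); (0, 1, 1); (2, 0, 0))


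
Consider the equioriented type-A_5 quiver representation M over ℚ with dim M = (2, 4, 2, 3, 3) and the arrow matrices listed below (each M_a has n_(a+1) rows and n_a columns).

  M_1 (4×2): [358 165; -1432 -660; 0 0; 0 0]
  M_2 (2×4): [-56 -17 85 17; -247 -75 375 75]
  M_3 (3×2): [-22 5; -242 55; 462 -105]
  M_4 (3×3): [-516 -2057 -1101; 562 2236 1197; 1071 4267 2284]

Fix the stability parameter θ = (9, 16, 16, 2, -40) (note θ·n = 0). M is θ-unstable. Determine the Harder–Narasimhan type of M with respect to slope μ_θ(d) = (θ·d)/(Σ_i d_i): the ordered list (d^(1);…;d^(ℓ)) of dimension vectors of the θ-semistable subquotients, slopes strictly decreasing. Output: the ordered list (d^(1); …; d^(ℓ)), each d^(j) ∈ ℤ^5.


Barcode: M ≅ I[1,1], I[1,5], I[2,2]^2, I[2,3], I[4,5]^2. HN layers by μ_θ (4 steps, strictly decreasing):
  μ^(1)=16; μ^(2)=9; μ^(3)=3/5; μ^(4)=-19

((0, 3, 1, 0, 0); (1, 0, 0, 0, 0); (1, 1, 1, 1, 1); (0, 0, 0, 2, 2))


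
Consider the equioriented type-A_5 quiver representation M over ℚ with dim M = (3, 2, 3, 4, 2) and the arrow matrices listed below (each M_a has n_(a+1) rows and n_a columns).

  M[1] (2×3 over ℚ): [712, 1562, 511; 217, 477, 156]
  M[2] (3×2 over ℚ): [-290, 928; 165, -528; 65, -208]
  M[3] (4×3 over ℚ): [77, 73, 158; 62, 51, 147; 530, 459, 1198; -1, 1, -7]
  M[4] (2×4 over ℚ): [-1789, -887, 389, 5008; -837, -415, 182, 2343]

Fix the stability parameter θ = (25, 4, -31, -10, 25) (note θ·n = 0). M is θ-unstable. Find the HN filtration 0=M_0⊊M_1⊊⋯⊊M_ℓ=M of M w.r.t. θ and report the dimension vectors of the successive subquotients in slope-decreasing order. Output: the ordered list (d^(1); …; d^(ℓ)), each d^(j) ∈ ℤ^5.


Interval decomposition of M: I[1,1], I[1,2], I[1,5], I[3,4], I[3,5], I[4,4].
HN type (ℓ=5): μ^(1)=25; μ^(2)=29/2; μ^(3)=-3; μ^(4)=-10; μ^(5)=-31

((1, 0, 0, 0, 2); (1, 1, 0, 0, 0); (1, 1, 1, 1, 0); (0, 0, 0, 3, 0); (0, 0, 2, 0, 0))


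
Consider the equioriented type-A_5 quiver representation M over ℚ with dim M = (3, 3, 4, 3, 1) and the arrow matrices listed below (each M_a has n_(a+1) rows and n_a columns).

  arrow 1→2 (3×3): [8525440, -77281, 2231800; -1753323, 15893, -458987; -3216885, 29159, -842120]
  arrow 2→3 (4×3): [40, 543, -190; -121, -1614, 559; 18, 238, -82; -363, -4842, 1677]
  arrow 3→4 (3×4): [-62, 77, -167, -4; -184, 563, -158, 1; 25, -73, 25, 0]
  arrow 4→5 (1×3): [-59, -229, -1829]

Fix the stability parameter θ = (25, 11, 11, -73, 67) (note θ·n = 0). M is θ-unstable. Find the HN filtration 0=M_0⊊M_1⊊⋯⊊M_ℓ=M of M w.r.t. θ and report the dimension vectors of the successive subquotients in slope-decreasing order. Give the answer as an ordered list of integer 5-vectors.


Interval decomposition of M: I[1,2], I[1,4], I[1,5], I[3,3], I[3,4].
HN type (ℓ=5): μ^(1)=67; μ^(2)=18; μ^(3)=11; μ^(4)=-13/2; μ^(5)=-31

((0, 0, 0, 0, 1); (1, 1, 0, 0, 0); (0, 0, 1, 0, 0); (2, 2, 2, 2, 0); (0, 0, 1, 1, 0))


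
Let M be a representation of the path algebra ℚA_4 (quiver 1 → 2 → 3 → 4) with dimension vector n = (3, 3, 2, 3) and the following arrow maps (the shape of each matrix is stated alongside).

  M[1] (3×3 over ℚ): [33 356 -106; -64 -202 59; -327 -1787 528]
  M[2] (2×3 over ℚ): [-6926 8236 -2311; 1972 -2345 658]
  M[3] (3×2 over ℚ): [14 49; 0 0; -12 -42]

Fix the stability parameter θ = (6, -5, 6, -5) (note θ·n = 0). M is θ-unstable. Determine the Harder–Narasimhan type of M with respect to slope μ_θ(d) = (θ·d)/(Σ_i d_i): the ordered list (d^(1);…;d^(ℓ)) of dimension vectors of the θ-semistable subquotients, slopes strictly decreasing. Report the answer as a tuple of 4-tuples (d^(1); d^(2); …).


Barcode: M ≅ I[1,2], I[1,3], I[1,4], I[4,4]^2. HN layers by μ_θ (3 steps, strictly decreasing):
  μ^(1)=6; μ^(2)=1/2; μ^(3)=-5

((0, 0, 1, 0); (3, 3, 1, 1); (0, 0, 0, 2))


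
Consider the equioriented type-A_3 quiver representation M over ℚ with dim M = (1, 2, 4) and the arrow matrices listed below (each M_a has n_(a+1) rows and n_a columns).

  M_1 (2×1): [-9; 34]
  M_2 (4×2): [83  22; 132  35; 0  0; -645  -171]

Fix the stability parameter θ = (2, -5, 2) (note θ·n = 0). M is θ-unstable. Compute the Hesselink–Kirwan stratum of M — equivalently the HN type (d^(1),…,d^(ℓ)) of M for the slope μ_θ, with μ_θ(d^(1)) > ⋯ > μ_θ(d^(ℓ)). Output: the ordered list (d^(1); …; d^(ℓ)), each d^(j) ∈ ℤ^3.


Barcode: M ≅ I[1,3], I[2,3], I[3,3]^2. HN layers by μ_θ (3 steps, strictly decreasing):
  μ^(1)=2; μ^(2)=-3/2; μ^(3)=-5

((0, 0, 4); (1, 1, 0); (0, 1, 0))


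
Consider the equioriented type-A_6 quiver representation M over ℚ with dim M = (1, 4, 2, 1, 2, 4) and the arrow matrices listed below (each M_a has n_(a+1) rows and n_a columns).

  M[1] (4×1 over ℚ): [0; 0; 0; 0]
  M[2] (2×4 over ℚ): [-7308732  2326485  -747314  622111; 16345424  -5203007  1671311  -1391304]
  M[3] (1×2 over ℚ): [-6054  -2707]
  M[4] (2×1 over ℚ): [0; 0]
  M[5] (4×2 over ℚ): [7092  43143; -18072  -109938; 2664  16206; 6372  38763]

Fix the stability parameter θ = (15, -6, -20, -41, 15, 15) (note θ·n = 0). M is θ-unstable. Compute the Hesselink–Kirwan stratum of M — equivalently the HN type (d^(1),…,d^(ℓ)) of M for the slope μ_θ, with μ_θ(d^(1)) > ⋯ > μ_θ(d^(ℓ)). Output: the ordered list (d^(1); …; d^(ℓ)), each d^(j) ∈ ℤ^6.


Barcode: M ≅ I[1,1], I[2,2]^2, I[2,3], I[2,4], I[5,5], I[5,6], I[6,6]^3. HN layers by μ_θ (4 steps, strictly decreasing):
  μ^(1)=15; μ^(2)=-6; μ^(3)=-13; μ^(4)=-67/3

((1, 0, 0, 0, 2, 4); (0, 2, 0, 0, 0, 0); (0, 1, 1, 0, 0, 0); (0, 1, 1, 1, 0, 0))


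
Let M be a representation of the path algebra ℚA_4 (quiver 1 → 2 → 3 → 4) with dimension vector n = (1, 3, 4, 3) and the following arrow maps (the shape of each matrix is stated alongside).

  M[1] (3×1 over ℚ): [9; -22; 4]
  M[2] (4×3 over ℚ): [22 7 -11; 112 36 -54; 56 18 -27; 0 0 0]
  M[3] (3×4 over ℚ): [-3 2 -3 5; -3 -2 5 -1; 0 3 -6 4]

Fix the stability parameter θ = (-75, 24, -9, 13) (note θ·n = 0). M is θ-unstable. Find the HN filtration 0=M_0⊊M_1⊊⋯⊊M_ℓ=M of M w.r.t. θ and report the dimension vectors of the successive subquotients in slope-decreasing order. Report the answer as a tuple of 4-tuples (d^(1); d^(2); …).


Via rank(M_{q-1}∘⋯∘M_p): M ≅ I[1,2], I[2,3], I[2,4], I[3,4]^2.
μ_θ-semistable layers: μ^(1)=24; μ^(2)=13; μ^(3)=15/2; μ^(4)=-9; μ^(5)=-75

((0, 1, 0, 0); (0, 0, 0, 3); (0, 2, 2, 0); (0, 0, 2, 0); (1, 0, 0, 0))


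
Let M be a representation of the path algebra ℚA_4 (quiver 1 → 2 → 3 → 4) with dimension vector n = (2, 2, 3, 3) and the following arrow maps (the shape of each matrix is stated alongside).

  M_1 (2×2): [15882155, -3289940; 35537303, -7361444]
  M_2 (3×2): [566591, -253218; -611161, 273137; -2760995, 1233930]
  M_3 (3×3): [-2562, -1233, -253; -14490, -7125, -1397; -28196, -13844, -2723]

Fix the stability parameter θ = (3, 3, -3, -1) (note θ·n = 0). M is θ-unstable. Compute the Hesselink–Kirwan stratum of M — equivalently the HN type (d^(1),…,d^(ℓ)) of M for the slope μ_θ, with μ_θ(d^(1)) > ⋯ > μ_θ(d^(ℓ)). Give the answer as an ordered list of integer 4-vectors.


Via rank(M_{q-1}∘⋯∘M_p): M ≅ I[1,1], I[1,4], I[2,4], I[3,3], I[4,4].
μ_θ-semistable layers: μ^(1)=3; μ^(2)=1/2; μ^(3)=-1/3; μ^(4)=-1; μ^(5)=-3

((1, 0, 0, 0); (1, 1, 1, 1); (0, 1, 1, 1); (0, 0, 0, 1); (0, 0, 1, 0))


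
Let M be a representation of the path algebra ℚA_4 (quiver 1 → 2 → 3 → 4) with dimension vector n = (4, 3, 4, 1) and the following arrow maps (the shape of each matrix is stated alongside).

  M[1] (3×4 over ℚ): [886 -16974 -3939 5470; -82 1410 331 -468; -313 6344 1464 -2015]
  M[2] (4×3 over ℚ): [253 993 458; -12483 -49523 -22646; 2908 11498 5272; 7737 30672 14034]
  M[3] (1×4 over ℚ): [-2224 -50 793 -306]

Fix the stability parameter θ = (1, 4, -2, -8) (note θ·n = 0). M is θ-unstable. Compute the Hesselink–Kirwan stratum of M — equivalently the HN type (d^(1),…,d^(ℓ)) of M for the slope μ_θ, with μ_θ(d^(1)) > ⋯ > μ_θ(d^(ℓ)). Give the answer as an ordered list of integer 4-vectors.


Interval decomposition of M: I[1,1], I[1,2], I[1,3]^2, I[3,3], I[3,4].
HN type (ℓ=4): μ^(1)=4; μ^(2)=1; μ^(3)=-2; μ^(4)=-5

((0, 1, 0, 0); (4, 2, 2, 0); (0, 0, 1, 0); (0, 0, 1, 1))


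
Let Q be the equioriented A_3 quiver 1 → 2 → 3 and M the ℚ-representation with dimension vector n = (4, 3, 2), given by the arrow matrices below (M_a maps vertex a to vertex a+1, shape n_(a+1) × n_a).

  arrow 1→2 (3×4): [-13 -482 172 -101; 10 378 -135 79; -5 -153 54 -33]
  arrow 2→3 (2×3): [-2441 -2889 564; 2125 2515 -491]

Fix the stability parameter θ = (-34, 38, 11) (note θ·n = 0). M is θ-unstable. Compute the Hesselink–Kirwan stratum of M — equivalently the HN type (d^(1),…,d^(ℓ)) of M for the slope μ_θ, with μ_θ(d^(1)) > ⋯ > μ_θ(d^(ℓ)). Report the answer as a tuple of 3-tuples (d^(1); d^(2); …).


Interval decomposition of M: I[1,1], I[1,2], I[1,3]^2.
HN type (ℓ=3): μ^(1)=38; μ^(2)=49/2; μ^(3)=-34

((0, 1, 0); (0, 2, 2); (4, 0, 0))


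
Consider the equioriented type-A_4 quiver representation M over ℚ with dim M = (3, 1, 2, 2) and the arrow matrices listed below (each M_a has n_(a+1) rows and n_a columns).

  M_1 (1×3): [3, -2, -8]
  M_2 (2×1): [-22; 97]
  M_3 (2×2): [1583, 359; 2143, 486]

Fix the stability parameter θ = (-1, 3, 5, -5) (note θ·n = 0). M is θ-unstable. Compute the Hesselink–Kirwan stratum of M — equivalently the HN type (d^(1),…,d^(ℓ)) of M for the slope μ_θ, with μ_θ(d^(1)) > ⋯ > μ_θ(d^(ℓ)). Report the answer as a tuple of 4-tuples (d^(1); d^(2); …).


Via rank(M_{q-1}∘⋯∘M_p): M ≅ I[1,1]^2, I[1,4], I[3,4].
μ_θ-semistable layers: μ^(1)=1; μ^(2)=0; μ^(3)=-1

((0, 1, 1, 1); (0, 0, 1, 1); (3, 0, 0, 0))


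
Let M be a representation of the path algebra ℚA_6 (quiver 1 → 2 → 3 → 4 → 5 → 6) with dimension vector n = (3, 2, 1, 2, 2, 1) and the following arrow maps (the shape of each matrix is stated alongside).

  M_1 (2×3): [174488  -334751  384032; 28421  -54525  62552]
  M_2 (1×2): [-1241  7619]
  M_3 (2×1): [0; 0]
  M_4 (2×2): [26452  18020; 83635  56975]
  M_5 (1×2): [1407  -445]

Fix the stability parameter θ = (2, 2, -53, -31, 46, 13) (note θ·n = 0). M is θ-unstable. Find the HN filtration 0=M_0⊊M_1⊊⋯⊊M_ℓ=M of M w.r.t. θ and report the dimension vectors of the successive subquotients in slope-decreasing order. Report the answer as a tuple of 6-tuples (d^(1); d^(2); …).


Barcode: M ≅ I[1,1], I[1,2], I[1,3], I[4,4], I[4,6], I[5,5]. HN layers by μ_θ (5 steps, strictly decreasing):
  μ^(1)=46; μ^(2)=59/2; μ^(3)=2; μ^(4)=-49/3; μ^(5)=-31

((0, 0, 0, 0, 1, 0); (0, 0, 0, 0, 1, 1); (2, 1, 0, 0, 0, 0); (1, 1, 1, 0, 0, 0); (0, 0, 0, 2, 0, 0))


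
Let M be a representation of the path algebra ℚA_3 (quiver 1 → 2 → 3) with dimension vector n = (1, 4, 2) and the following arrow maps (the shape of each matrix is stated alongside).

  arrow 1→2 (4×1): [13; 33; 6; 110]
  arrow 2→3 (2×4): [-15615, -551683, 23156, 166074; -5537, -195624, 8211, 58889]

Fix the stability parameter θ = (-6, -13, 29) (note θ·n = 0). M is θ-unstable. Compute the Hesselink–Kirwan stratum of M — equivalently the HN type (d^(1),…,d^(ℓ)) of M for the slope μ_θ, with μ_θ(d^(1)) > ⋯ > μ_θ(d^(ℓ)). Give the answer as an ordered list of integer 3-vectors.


Via rank(M_{q-1}∘⋯∘M_p): M ≅ I[1,3], I[2,2]^2, I[2,3].
μ_θ-semistable layers: μ^(1)=29; μ^(2)=-19/2; μ^(3)=-13

((0, 0, 2); (1, 1, 0); (0, 3, 0))


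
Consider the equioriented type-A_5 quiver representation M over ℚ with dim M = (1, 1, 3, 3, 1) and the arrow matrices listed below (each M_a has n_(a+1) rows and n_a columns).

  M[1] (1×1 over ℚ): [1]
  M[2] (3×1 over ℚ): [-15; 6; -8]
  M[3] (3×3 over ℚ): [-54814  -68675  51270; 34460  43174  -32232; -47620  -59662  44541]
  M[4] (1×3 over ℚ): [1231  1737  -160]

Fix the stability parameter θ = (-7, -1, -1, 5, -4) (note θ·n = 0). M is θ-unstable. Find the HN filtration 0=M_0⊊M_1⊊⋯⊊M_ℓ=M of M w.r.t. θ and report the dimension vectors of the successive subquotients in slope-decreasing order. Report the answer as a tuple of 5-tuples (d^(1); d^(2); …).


Barcode: M ≅ I[1,3], I[3,4], I[3,5], I[4,4]. HN layers by μ_θ (4 steps, strictly decreasing):
  μ^(1)=5; μ^(2)=1/2; μ^(3)=-1; μ^(4)=-7

((0, 0, 0, 2, 0); (0, 0, 0, 1, 1); (0, 1, 3, 0, 0); (1, 0, 0, 0, 0))


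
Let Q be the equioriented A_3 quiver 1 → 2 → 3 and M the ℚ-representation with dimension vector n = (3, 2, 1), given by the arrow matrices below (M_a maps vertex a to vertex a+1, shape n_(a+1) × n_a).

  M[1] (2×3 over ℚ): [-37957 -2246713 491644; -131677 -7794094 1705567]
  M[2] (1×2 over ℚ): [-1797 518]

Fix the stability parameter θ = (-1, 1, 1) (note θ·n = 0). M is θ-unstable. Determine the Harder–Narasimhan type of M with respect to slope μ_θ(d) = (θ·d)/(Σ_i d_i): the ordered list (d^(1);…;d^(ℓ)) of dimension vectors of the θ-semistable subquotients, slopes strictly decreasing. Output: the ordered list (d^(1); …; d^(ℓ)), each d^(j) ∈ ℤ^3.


Interval decomposition of M: I[1,1], I[1,2], I[1,3].
HN type (ℓ=2): μ^(1)=1; μ^(2)=-1

((0, 2, 1); (3, 0, 0))


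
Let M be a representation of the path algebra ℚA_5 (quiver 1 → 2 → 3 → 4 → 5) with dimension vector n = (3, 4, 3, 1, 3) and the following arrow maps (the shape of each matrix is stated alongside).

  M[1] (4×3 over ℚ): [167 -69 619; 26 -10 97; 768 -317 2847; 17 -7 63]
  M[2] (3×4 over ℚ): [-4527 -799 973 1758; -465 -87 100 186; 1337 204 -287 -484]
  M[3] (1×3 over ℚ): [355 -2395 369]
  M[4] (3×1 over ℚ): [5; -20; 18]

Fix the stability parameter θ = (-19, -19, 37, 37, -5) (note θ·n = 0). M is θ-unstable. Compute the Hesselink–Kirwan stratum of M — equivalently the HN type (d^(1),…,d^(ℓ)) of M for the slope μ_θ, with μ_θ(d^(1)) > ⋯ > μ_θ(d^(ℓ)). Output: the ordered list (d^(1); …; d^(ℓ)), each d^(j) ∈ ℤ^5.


Via rank(M_{q-1}∘⋯∘M_p): M ≅ I[1,3]^2, I[1,5], I[2,2], I[5,5]^2.
μ_θ-semistable layers: μ^(1)=37; μ^(2)=23; μ^(3)=-5; μ^(4)=-19

((0, 0, 2, 0, 0); (0, 0, 1, 1, 1); (0, 0, 0, 0, 2); (3, 4, 0, 0, 0))


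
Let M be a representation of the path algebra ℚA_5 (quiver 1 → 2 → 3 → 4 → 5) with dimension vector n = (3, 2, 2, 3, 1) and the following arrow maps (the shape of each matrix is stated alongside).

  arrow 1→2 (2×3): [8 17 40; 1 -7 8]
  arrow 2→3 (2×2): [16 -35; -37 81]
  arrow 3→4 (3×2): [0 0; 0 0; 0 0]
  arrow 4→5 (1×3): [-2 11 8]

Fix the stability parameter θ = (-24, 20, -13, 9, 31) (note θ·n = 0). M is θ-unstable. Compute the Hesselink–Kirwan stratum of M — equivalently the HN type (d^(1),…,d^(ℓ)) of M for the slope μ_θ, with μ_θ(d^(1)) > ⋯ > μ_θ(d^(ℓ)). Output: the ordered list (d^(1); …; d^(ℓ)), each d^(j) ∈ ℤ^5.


Barcode: M ≅ I[1,1], I[1,3]^2, I[4,4]^2, I[4,5]. HN layers by μ_θ (4 steps, strictly decreasing):
  μ^(1)=31; μ^(2)=9; μ^(3)=7/2; μ^(4)=-24

((0, 0, 0, 0, 1); (0, 0, 0, 3, 0); (0, 2, 2, 0, 0); (3, 0, 0, 0, 0))


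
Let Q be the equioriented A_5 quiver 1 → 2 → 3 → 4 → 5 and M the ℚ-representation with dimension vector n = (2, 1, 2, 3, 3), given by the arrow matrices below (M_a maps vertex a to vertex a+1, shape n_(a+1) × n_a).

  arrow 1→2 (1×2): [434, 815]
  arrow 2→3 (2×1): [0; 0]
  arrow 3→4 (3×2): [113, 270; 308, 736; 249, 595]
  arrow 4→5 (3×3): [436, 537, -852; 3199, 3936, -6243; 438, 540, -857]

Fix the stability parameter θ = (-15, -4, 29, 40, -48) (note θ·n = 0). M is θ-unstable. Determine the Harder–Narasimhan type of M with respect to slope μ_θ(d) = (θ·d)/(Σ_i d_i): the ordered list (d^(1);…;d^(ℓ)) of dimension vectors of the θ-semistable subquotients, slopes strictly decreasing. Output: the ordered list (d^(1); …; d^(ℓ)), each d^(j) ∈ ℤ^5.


Via rank(M_{q-1}∘⋯∘M_p): M ≅ I[1,1], I[1,2], I[3,5]^2, I[4,5].
μ_θ-semistable layers: μ^(1)=7; μ^(2)=-4; μ^(3)=-15

((0, 0, 2, 2, 2); (0, 1, 0, 1, 1); (2, 0, 0, 0, 0))


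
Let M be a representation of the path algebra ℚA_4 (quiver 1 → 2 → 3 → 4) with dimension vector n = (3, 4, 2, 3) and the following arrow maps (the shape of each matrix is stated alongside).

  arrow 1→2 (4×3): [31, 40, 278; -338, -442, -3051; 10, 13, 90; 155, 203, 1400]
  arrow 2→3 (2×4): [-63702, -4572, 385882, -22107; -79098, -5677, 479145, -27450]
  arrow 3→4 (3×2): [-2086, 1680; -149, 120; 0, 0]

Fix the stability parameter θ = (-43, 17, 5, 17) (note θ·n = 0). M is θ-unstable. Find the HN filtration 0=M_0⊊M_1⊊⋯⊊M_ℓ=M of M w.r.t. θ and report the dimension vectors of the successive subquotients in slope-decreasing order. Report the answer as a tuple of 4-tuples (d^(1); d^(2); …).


Interval decomposition of M: I[1,2], I[1,3], I[1,4], I[2,2], I[4,4]^2.
HN type (ℓ=3): μ^(1)=17; μ^(2)=11; μ^(3)=-43

((0, 2, 0, 3); (0, 2, 2, 0); (3, 0, 0, 0))


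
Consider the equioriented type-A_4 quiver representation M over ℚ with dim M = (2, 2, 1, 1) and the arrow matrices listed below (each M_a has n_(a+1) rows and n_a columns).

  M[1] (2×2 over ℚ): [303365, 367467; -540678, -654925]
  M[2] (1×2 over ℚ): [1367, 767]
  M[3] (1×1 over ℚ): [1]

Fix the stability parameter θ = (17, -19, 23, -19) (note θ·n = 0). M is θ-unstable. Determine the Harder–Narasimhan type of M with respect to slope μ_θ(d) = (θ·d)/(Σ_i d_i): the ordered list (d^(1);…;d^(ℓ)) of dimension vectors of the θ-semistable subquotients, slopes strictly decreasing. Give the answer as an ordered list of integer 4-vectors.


Via rank(M_{q-1}∘⋯∘M_p): M ≅ I[1,2], I[1,4].
μ_θ-semistable layers: μ^(1)=2; μ^(2)=-1

((0, 0, 1, 1); (2, 2, 0, 0))


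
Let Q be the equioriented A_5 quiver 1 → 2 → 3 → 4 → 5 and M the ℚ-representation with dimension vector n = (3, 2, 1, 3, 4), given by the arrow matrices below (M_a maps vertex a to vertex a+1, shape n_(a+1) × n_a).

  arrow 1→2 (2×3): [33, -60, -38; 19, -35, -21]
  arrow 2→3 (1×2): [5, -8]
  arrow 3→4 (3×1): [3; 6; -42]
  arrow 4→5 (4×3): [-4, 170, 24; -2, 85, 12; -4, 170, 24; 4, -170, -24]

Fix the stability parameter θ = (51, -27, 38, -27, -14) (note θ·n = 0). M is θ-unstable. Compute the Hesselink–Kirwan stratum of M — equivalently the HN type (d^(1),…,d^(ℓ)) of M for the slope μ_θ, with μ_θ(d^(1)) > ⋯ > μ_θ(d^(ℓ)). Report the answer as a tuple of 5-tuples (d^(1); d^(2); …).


Barcode: M ≅ I[1,1], I[1,2], I[1,4], I[4,4], I[4,5], I[5,5]^3. HN layers by μ_θ (5 steps, strictly decreasing):
  μ^(1)=51; μ^(2)=12; μ^(3)=35/4; μ^(4)=-14; μ^(5)=-27

((1, 0, 0, 0, 0); (1, 1, 0, 0, 0); (1, 1, 1, 1, 0); (0, 0, 0, 0, 4); (0, 0, 0, 2, 0))


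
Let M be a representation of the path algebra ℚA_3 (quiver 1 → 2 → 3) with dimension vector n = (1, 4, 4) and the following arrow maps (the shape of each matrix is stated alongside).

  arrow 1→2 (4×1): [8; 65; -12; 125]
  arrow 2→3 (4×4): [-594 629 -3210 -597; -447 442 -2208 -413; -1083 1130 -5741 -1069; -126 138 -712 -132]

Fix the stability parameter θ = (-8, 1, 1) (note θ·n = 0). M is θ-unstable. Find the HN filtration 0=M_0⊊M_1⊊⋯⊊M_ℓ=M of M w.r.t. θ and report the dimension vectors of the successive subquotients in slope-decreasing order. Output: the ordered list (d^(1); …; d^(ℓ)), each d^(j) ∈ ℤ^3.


Interval decomposition of M: I[1,3], I[2,2], I[2,3]^2, I[3,3].
HN type (ℓ=2): μ^(1)=1; μ^(2)=-8

((0, 4, 4); (1, 0, 0))


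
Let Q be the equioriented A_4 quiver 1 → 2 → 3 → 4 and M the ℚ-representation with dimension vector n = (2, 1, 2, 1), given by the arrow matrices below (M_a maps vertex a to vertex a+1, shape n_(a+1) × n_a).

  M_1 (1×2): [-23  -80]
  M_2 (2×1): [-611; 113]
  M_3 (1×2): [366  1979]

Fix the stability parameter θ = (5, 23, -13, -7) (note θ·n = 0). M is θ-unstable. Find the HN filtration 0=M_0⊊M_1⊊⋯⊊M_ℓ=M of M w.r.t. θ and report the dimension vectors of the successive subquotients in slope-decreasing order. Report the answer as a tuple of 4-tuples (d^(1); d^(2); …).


Via rank(M_{q-1}∘⋯∘M_p): M ≅ I[1,1], I[1,4], I[3,3].
μ_θ-semistable layers: μ^(1)=5; μ^(2)=2; μ^(3)=-13

((1, 0, 0, 0); (1, 1, 1, 1); (0, 0, 1, 0))


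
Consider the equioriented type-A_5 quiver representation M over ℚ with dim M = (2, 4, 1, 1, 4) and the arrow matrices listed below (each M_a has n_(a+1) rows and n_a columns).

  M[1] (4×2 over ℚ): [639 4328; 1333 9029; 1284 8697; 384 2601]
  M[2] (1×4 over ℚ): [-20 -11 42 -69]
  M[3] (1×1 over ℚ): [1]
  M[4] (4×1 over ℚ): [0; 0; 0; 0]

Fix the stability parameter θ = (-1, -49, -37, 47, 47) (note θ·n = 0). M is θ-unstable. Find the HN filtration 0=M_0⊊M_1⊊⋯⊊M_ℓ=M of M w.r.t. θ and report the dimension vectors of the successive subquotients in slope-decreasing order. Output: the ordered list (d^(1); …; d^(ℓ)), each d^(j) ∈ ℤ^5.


Barcode: M ≅ I[1,2], I[1,4], I[2,2]^2, I[5,5]^4. HN layers by μ_θ (4 steps, strictly decreasing):
  μ^(1)=47; μ^(2)=-25; μ^(3)=-29; μ^(4)=-49

((0, 0, 0, 1, 4); (1, 1, 0, 0, 0); (1, 1, 1, 0, 0); (0, 2, 0, 0, 0))


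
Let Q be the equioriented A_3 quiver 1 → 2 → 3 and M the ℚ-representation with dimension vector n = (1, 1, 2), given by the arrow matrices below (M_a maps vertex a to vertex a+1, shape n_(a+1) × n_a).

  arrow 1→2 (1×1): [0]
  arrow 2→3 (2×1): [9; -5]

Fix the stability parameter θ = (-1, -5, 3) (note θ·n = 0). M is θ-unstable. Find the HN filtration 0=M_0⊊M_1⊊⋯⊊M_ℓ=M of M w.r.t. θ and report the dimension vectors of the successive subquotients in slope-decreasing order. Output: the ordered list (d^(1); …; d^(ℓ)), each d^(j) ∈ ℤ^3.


Interval decomposition of M: I[1,1], I[2,3], I[3,3].
HN type (ℓ=3): μ^(1)=3; μ^(2)=-1; μ^(3)=-5

((0, 0, 2); (1, 0, 0); (0, 1, 0))


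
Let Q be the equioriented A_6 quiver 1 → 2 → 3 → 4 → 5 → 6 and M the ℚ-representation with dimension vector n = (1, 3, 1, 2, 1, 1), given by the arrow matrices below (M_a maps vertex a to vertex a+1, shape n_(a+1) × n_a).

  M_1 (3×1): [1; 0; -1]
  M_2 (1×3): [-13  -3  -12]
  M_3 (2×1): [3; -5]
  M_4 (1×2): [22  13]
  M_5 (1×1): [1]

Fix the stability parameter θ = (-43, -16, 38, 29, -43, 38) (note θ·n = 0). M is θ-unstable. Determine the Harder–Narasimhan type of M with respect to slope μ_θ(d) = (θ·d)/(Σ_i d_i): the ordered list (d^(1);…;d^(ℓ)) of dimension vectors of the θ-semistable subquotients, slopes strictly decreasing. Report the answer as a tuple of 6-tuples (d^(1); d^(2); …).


Barcode: M ≅ I[1,6], I[2,2]^2, I[4,4]. HN layers by μ_θ (5 steps, strictly decreasing):
  μ^(1)=38; μ^(2)=29; μ^(3)=8; μ^(4)=-16; μ^(5)=-43

((0, 0, 0, 0, 0, 1); (0, 0, 0, 1, 0, 0); (0, 0, 1, 1, 1, 0); (0, 3, 0, 0, 0, 0); (1, 0, 0, 0, 0, 0))


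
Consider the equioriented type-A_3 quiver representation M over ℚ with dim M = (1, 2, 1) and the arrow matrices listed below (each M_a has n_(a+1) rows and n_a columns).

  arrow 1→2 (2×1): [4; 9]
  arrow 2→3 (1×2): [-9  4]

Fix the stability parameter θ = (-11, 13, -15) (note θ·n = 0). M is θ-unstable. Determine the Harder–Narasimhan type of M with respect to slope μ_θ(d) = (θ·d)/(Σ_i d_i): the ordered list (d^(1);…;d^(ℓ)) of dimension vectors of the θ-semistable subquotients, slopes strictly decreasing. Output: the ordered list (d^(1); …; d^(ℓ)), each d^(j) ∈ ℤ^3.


Barcode: M ≅ I[1,2], I[2,3]. HN layers by μ_θ (3 steps, strictly decreasing):
  μ^(1)=13; μ^(2)=-1; μ^(3)=-11

((0, 1, 0); (0, 1, 1); (1, 0, 0))


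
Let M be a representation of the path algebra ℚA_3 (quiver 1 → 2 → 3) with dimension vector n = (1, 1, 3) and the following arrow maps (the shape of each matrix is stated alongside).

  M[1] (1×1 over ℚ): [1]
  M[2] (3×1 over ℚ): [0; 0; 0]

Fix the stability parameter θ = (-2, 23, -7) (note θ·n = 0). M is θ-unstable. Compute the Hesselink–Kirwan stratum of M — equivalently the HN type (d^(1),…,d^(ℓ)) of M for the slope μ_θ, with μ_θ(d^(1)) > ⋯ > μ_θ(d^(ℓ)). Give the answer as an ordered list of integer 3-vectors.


Barcode: M ≅ I[1,2], I[3,3]^3. HN layers by μ_θ (3 steps, strictly decreasing):
  μ^(1)=23; μ^(2)=-2; μ^(3)=-7

((0, 1, 0); (1, 0, 0); (0, 0, 3))


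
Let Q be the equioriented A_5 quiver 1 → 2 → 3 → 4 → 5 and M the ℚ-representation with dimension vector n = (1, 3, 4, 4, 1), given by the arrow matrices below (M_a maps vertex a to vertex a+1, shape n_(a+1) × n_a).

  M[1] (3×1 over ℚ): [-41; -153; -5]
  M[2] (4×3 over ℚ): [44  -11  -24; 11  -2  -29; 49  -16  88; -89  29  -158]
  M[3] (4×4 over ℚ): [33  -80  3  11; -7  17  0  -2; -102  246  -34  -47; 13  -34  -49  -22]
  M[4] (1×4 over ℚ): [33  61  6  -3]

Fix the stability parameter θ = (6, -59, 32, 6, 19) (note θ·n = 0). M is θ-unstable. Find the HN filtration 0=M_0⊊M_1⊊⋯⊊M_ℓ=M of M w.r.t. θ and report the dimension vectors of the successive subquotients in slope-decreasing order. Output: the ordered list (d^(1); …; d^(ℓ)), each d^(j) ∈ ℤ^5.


Barcode: M ≅ I[1,5], I[2,3], I[2,4], I[3,4], I[4,4]. HN layers by μ_θ (5 steps, strictly decreasing):
  μ^(1)=32; μ^(2)=19; μ^(3)=6; μ^(4)=-53/2; μ^(5)=-59

((0, 0, 1, 0, 0); (0, 0, 3, 3, 1); (0, 0, 0, 1, 0); (1, 1, 0, 0, 0); (0, 2, 0, 0, 0))


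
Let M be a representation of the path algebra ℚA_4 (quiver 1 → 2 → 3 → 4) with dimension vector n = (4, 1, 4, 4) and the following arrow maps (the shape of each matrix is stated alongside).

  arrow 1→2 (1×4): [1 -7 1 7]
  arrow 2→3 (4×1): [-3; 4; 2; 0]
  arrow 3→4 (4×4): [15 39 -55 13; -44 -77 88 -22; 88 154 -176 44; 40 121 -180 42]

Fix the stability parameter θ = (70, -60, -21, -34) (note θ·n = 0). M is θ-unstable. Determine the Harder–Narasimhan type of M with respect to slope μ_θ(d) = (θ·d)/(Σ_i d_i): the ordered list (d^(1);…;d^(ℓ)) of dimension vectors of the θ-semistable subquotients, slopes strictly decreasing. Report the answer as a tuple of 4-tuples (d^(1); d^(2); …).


Via rank(M_{q-1}∘⋯∘M_p): M ≅ I[1,1]^3, I[1,4], I[3,3]^2, I[3,4], I[4,4]^2.
μ_θ-semistable layers: μ^(1)=70; μ^(2)=-45/4; μ^(3)=-21; μ^(4)=-55/2; μ^(5)=-34

((3, 0, 0, 0); (1, 1, 1, 1); (0, 0, 2, 0); (0, 0, 1, 1); (0, 0, 0, 2))


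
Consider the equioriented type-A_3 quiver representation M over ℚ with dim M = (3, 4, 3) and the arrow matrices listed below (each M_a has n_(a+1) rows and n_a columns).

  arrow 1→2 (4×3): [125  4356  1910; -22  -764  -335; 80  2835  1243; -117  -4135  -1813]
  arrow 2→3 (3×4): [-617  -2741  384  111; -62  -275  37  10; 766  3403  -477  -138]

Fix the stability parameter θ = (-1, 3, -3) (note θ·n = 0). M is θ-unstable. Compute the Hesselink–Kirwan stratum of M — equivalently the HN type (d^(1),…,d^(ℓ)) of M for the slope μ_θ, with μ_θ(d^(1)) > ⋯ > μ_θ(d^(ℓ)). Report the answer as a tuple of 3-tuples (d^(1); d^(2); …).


Via rank(M_{q-1}∘⋯∘M_p): M ≅ I[1,2]^2, I[1,3], I[2,3], I[3,3].
μ_θ-semistable layers: μ^(1)=3; μ^(2)=0; μ^(3)=-1; μ^(4)=-3

((0, 2, 0); (0, 2, 2); (3, 0, 0); (0, 0, 1))


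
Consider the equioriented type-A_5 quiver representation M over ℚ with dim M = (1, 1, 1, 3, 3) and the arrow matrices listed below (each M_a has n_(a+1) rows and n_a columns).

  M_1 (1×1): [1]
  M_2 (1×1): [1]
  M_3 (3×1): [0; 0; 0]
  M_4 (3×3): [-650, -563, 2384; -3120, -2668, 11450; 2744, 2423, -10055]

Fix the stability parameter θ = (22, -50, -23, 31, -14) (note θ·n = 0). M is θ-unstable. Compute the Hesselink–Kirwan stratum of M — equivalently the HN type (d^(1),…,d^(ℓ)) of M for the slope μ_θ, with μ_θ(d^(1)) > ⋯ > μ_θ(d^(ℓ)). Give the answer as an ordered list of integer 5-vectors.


Interval decomposition of M: I[1,3], I[4,5]^3.
HN type (ℓ=2): μ^(1)=17/2; μ^(2)=-17

((0, 0, 0, 3, 3); (1, 1, 1, 0, 0))


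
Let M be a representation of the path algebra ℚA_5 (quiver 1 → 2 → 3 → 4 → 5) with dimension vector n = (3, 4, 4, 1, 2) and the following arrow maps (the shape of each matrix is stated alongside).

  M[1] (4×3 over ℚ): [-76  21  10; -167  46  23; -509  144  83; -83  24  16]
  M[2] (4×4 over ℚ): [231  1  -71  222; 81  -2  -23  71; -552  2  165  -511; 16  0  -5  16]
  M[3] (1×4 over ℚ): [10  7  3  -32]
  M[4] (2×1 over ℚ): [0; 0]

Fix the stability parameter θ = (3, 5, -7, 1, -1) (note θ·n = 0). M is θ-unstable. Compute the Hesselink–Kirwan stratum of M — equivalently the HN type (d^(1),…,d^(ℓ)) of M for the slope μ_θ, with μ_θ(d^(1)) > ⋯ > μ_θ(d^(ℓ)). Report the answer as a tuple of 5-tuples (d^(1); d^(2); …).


Barcode: M ≅ I[1,3]^2, I[1,4], I[2,3], I[5,5]^2. HN layers by μ_θ (3 steps, strictly decreasing):
  μ^(1)=1; μ^(2)=1/3; μ^(3)=-1

((0, 0, 0, 1, 0); (3, 3, 3, 0, 0); (0, 1, 1, 0, 2))
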